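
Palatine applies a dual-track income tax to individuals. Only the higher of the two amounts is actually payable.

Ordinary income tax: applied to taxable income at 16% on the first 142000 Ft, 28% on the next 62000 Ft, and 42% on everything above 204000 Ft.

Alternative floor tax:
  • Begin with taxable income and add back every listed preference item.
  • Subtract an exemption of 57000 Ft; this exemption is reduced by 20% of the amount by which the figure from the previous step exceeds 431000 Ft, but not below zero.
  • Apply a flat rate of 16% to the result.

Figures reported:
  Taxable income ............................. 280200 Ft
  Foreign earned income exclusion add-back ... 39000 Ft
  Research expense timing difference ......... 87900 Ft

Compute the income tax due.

Alternative floor tax:
  Adjusted income: 280200 Ft + 39000 Ft + 87900 Ft = 407100 Ft
  Exemption: 407100 Ft ≤ 431000 Ft, so full 57000 Ft applies
  Base: 407100 Ft − 57000 Ft = 350100 Ft
  350100 Ft × 16% = 56016 Ft

Ordinary income tax:
  142000 Ft × 16% = 22720 Ft
  62000 Ft × 28% = 17360 Ft
  76200 Ft × 42% = 32004 Ft
  → 72084 Ft

72084 Ft > 56016 Ft, so the ordinary income tax governs.

72084 Ft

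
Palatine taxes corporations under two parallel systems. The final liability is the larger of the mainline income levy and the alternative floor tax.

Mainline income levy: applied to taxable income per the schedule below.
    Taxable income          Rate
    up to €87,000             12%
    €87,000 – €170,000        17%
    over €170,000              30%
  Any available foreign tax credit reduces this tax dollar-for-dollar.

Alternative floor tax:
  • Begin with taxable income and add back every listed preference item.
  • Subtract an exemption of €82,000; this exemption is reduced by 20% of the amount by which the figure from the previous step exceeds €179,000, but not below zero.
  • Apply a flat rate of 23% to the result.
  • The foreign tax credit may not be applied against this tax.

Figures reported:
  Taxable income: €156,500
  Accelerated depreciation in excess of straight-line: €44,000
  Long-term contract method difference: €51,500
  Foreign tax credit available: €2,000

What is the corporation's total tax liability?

Mainline income levy:
  €87,000 × 12% = €10,440
  €69,500 × 17% = €11,815
  → €22,255
  Less foreign tax credit €2,000 → €20,255

Alternative floor tax:
  Adjusted income: €156,500 + €44,000 + €51,500 = €252,000
  Exemption: €82,000 − 20% × (€252,000 − €179,000) = €82,000 − €14,600 = €67,400
  Base: €252,000 − €67,400 = €184,600
  €184,600 × 23% = €42,458

€42,458 > €20,255, so the alternative floor tax is the binding amount.

€42,458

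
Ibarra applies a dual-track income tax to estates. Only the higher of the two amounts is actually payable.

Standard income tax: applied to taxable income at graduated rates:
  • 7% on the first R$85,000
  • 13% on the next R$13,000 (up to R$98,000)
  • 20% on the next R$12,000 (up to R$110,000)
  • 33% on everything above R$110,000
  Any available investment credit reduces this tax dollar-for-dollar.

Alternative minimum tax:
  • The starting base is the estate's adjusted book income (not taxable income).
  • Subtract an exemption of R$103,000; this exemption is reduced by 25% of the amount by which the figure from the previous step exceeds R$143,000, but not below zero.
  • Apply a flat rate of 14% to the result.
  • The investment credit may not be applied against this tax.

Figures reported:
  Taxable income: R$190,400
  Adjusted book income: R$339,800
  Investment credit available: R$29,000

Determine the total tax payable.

Standard income tax:
  R$85,000 × 7% = R$5,950
  R$13,000 × 13% = R$1,690
  R$12,000 × 20% = R$2,400
  R$80,400 × 33% = R$26,532
  → R$36,572
  Less investment credit R$29,000 → R$7,572

Alternative minimum tax:
  Base (adjusted book income): R$339,800
  Exemption: R$103,000 − 25% × (R$339,800 − R$143,000) = R$103,000 − R$49,200 = R$53,800
  Base: R$339,800 − R$53,800 = R$286,000
  R$286,000 × 14% = R$40,040

R$40,040 > R$7,572, so the alternative minimum tax is the binding amount.

R$40,040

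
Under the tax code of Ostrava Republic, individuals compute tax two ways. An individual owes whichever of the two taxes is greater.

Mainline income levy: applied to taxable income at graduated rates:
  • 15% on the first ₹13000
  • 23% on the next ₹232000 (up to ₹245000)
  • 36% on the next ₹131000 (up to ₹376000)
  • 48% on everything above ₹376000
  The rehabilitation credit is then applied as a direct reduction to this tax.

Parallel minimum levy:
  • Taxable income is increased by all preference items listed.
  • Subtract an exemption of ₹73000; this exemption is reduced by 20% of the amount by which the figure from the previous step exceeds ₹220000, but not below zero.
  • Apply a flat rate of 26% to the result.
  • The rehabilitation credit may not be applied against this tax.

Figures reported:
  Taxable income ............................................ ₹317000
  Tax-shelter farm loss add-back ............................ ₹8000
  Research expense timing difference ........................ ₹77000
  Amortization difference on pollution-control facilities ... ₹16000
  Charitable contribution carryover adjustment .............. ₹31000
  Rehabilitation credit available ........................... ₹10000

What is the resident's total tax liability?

₹109668

Mainline income levy:
  ₹13000 × 15% = ₹1950
  ₹232000 × 23% = ₹53360
  ₹72000 × 36% = ₹25920
  → ₹81230
  Less rehabilitation credit ₹10000 → ₹71230

Parallel minimum levy:
  Adjusted income: ₹317000 + ₹8000 + ₹77000 + ₹16000 + ₹31000 = ₹449000
  Exemption: ₹73000 − 20% × (₹449000 − ₹220000) = ₹73000 − ₹45800 = ₹27200
  Base: ₹449000 − ₹27200 = ₹421800
  ₹421800 × 26% = ₹109668

₹109668 > ₹71230, so the parallel minimum levy is the binding amount.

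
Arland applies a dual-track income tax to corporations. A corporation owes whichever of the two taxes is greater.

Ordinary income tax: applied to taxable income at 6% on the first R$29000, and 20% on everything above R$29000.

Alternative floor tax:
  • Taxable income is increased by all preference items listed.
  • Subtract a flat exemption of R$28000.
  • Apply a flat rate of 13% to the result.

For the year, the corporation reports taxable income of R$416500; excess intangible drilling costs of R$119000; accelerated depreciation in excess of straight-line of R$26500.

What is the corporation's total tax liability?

Alternative floor tax:
  Adjusted income: R$416500 + R$119000 + R$26500 = R$562000
  Less exemption R$28000 → base R$534000
  R$534000 × 13% = R$69420

Ordinary income tax:
  R$29000 × 6% = R$1740
  R$387500 × 20% = R$77500
  → R$79240

R$79240 > R$69420, so the ordinary income tax governs.

R$79240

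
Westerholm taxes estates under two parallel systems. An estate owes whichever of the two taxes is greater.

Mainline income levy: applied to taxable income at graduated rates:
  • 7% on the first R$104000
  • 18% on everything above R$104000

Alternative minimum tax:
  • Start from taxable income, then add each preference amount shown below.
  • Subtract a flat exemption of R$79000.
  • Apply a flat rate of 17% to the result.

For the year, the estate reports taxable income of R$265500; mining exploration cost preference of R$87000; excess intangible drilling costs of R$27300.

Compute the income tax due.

Alternative minimum tax:
  Adjusted income: R$265500 + R$87000 + R$27300 = R$379800
  Less exemption R$79000 → base R$300800
  R$300800 × 17% = R$51136

Mainline income levy:
  R$104000 × 7% = R$7280
  R$161500 × 18% = R$29070
  → R$36350

R$51136 > R$36350, so the alternative minimum tax is the binding amount.

R$51136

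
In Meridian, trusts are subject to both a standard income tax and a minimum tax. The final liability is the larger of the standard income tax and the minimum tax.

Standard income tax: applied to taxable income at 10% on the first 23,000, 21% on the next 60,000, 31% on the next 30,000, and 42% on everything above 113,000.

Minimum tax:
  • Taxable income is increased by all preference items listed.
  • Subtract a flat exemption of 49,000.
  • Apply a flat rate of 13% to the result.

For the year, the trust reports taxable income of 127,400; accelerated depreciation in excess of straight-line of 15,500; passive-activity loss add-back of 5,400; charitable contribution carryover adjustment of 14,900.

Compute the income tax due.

Minimum tax:
  Adjusted income: 127,400 + 15,500 + 5,400 + 14,900 = 163,200
  Less exemption 49,000 → base 114,200
  114,200 × 13% = 14,846

Standard income tax:
  23,000 × 10% = 2,300
  60,000 × 21% = 12,600
  30,000 × 31% = 9,300
  14,400 × 42% = 6,048
  → 30,248

30,248 > 14,846, so the standard income tax governs.

30,248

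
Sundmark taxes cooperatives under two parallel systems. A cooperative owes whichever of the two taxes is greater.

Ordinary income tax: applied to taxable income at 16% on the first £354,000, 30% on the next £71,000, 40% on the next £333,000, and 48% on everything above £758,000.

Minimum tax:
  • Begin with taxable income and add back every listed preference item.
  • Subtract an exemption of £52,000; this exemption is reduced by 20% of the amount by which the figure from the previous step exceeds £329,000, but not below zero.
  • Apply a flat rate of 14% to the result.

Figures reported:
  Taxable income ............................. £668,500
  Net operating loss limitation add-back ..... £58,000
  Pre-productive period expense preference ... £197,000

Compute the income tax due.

Minimum tax:
  Adjusted income: £668,500 + £58,000 + £197,000 = £923,500
  Exemption: 20% × (£923,500 − £329,000) = £118,900 ≥ £52,000, so the exemption is fully phased out
  Base: £923,500 − £0 = £923,500
  £923,500 × 14% = £129,290

Ordinary income tax:
  £354,000 × 16% = £56,640
  £71,000 × 30% = £21,300
  £243,500 × 40% = £97,400
  → £175,340

£175,340 > £129,290, so the ordinary income tax governs.

£175,340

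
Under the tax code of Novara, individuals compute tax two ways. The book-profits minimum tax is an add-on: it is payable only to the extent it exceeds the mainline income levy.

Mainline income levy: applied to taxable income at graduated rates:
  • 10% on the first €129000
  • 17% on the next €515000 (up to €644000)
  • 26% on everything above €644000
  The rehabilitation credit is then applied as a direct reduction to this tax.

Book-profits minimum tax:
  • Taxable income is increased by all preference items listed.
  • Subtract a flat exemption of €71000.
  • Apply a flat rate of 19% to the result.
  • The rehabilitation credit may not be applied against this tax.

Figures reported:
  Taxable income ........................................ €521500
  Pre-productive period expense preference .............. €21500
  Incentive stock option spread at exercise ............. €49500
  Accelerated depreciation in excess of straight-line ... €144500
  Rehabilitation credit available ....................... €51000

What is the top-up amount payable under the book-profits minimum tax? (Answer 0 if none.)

Mainline income levy:
  €129000 × 10% = €12900
  €392500 × 17% = €66725
  → €79625
  Less rehabilitation credit €51000 → €28625

Book-profits minimum tax:
  Adjusted income: €521500 + €21500 + €49500 + €144500 = €737000
  Less exemption €71000 → base €666000
  €666000 × 19% = €126540

Excess of book-profits minimum tax over mainline income levy: €126540 − €28625 = €97915.

€97915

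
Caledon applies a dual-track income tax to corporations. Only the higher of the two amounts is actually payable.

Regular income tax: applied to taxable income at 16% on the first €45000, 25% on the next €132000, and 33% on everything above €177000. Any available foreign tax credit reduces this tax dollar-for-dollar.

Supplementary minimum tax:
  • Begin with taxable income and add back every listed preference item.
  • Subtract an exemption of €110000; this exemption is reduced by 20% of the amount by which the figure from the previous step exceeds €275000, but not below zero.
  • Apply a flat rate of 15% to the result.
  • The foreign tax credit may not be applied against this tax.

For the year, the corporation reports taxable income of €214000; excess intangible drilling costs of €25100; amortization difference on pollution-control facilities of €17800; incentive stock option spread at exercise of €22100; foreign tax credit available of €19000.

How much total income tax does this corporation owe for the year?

Regular income tax:
  €45000 × 16% = €7200
  €132000 × 25% = €33000
  €37000 × 33% = €12210
  → €52410
  Less foreign tax credit €19000 → €33410

Supplementary minimum tax:
  Adjusted income: €214000 + €25100 + €17800 + €22100 = €279000
  Exemption: €110000 − 20% × (€279000 − €275000) = €110000 − €800 = €109200
  Base: €279000 − €109200 = €169800
  €169800 × 15% = €25470

€33410 > €25470, so the regular income tax governs.

€33410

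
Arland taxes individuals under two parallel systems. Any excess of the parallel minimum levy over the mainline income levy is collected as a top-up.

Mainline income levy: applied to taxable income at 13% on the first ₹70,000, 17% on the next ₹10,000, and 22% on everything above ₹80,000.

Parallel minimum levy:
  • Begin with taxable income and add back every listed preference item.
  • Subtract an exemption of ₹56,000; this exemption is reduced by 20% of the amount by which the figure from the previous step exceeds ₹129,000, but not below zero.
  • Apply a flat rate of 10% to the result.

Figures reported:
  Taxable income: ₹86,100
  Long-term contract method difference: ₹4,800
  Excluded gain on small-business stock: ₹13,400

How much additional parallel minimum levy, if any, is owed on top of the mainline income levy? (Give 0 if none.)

₹0

Mainline income levy:
  ₹70,000 × 13% = ₹9,100
  ₹10,000 × 17% = ₹1,700
  ₹6,100 × 22% = ₹1,342
  → ₹12,142

Parallel minimum levy:
  Adjusted income: ₹86,100 + ₹4,800 + ₹13,400 = ₹104,300
  Exemption: ₹104,300 ≤ ₹129,000, so full ₹56,000 applies
  Base: ₹104,300 − ₹56,000 = ₹48,300
  ₹48,300 × 10% = ₹4,830

₹4,830 ≤ ₹12,142, so no add-on is due.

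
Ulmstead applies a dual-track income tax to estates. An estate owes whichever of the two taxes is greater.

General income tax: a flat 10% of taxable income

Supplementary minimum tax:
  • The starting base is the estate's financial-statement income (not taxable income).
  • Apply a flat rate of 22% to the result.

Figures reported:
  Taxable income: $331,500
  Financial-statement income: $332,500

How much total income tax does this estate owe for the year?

$73,150

General income tax:
  $331,500 × 10% = $33,150

Supplementary minimum tax:
  Base (financial-statement income): $332,500
  $332,500 × 22% = $73,150

$73,150 > $33,150, so the supplementary minimum tax is the binding amount.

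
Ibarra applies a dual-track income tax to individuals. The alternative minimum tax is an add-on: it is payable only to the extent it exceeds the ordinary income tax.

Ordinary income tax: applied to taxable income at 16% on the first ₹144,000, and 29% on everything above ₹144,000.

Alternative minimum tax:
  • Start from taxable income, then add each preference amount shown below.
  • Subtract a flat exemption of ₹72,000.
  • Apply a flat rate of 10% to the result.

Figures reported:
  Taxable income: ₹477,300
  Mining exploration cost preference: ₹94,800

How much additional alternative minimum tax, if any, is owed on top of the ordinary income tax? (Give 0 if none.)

Alternative minimum tax:
  Adjusted income: ₹477,300 + ₹94,800 = ₹572,100
  Less exemption ₹72,000 → base ₹500,100
  ₹500,100 × 10% = ₹50,010

Ordinary income tax:
  ₹144,000 × 16% = ₹23,040
  ₹333,300 × 29% = ₹96,657
  → ₹119,697

₹50,010 ≤ ₹119,697, so no add-on is due.

₹0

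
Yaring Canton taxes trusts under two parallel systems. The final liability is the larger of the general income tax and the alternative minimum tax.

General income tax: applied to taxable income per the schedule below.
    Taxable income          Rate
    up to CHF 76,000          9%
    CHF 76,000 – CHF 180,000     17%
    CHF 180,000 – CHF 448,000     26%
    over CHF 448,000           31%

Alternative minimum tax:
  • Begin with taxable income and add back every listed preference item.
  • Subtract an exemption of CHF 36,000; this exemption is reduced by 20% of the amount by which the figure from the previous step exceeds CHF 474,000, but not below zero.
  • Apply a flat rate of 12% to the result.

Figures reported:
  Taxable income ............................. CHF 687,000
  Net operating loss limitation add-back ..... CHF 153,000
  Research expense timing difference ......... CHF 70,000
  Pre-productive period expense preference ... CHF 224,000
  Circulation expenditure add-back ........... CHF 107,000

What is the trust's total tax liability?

Alternative minimum tax:
  Adjusted income: CHF 687,000 + CHF 153,000 + CHF 70,000 + CHF 224,000 + CHF 107,000 = CHF 1,241,000
  Exemption: 20% × (CHF 1,241,000 − CHF 474,000) = CHF 153,400 ≥ CHF 36,000, so the exemption is fully phased out
  Base: CHF 1,241,000 − CHF 0 = CHF 1,241,000
  CHF 1,241,000 × 12% = CHF 148,920

General income tax:
  CHF 76,000 × 9% = CHF 6,840
  CHF 104,000 × 17% = CHF 17,680
  CHF 268,000 × 26% = CHF 69,680
  CHF 239,000 × 31% = CHF 74,090
  → CHF 168,290

CHF 168,290 > CHF 148,920, so the general income tax governs.

CHF 168,290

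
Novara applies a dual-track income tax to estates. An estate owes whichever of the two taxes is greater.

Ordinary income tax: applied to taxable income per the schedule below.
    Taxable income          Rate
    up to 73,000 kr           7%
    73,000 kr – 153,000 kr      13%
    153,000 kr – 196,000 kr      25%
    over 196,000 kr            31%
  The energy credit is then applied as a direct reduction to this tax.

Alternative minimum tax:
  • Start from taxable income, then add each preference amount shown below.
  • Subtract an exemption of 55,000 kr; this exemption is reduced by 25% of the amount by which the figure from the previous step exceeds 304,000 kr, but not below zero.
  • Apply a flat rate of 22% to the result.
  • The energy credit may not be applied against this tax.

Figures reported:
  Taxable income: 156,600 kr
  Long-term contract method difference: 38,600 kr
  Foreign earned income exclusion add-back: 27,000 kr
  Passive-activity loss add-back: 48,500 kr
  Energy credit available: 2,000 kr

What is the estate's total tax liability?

Ordinary income tax:
  73,000 kr × 7% = 5,110 kr
  80,000 kr × 13% = 10,400 kr
  3,600 kr × 25% = 900 kr
  → 16,410 kr
  Less energy credit 2,000 kr → 14,410 kr

Alternative minimum tax:
  Adjusted income: 156,600 kr + 38,600 kr + 27,000 kr + 48,500 kr = 270,700 kr
  Exemption: 270,700 kr ≤ 304,000 kr, so full 55,000 kr applies
  Base: 270,700 kr − 55,000 kr = 215,700 kr
  215,700 kr × 22% = 47,454 kr

47,454 kr > 14,410 kr, so the alternative minimum tax is the binding amount.

47,454 kr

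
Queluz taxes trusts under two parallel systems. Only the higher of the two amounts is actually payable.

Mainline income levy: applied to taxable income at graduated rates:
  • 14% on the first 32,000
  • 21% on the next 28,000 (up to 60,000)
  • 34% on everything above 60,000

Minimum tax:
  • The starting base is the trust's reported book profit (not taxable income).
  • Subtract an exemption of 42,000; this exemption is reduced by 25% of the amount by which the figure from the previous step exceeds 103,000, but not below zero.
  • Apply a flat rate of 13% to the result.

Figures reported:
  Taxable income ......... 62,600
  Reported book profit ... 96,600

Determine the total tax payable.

11,244

Mainline income levy:
  32,000 × 14% = 4,480
  28,000 × 21% = 5,880
  2,600 × 34% = 884
  → 11,244

Minimum tax:
  Base (reported book profit): 96,600
  Exemption: 96,600 ≤ 103,000, so full 42,000 applies
  Base: 96,600 − 42,000 = 54,600
  54,600 × 13% = 7,098

11,244 > 7,098, so the mainline income levy governs.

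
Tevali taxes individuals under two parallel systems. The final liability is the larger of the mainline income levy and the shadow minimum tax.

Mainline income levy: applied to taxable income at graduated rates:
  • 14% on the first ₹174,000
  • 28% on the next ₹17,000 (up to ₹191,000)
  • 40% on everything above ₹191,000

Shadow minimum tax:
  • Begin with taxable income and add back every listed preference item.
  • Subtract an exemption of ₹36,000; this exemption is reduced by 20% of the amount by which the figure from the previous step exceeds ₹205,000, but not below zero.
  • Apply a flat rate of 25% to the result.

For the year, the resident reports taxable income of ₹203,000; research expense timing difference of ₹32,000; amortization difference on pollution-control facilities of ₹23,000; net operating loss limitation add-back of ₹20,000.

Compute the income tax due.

₹64,150

Shadow minimum tax:
  Adjusted income: ₹203,000 + ₹32,000 + ₹23,000 + ₹20,000 = ₹278,000
  Exemption: ₹36,000 − 20% × (₹278,000 − ₹205,000) = ₹36,000 − ₹14,600 = ₹21,400
  Base: ₹278,000 − ₹21,400 = ₹256,600
  ₹256,600 × 25% = ₹64,150

Mainline income levy:
  ₹174,000 × 14% = ₹24,360
  ₹17,000 × 28% = ₹4,760
  ₹12,000 × 40% = ₹4,800
  → ₹33,920

₹64,150 > ₹33,920, so the shadow minimum tax is the binding amount.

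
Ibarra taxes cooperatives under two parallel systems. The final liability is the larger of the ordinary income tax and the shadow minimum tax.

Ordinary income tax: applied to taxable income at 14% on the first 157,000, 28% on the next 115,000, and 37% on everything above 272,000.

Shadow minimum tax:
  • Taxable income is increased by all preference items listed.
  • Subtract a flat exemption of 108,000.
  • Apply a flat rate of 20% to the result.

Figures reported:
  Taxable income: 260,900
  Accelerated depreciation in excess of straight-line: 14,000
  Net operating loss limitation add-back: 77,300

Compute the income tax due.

Shadow minimum tax:
  Adjusted income: 260,900 + 14,000 + 77,300 = 352,200
  Less exemption 108,000 → base 244,200
  244,200 × 20% = 48,840

Ordinary income tax:
  157,000 × 14% = 21,980
  103,900 × 28% = 29,092
  → 51,072

51,072 > 48,840, so the ordinary income tax governs.

51,072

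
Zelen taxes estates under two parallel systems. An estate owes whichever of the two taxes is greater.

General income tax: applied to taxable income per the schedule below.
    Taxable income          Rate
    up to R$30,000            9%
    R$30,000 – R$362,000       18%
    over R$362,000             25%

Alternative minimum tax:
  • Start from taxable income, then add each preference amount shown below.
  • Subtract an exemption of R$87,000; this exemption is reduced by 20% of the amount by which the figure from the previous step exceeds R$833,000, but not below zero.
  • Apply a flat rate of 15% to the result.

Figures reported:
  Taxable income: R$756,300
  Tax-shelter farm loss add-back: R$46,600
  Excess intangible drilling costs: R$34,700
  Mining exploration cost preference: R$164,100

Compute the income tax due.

R$161,035

General income tax:
  R$30,000 × 9% = R$2,700
  R$332,000 × 18% = R$59,760
  R$394,300 × 25% = R$98,575
  → R$161,035

Alternative minimum tax:
  Adjusted income: R$756,300 + R$46,600 + R$34,700 + R$164,100 = R$1,001,700
  Exemption: R$87,000 − 20% × (R$1,001,700 − R$833,000) = R$87,000 − R$33,740 = R$53,260
  Base: R$1,001,700 − R$53,260 = R$948,440
  R$948,440 × 15% = R$142,266

R$161,035 > R$142,266, so the general income tax governs.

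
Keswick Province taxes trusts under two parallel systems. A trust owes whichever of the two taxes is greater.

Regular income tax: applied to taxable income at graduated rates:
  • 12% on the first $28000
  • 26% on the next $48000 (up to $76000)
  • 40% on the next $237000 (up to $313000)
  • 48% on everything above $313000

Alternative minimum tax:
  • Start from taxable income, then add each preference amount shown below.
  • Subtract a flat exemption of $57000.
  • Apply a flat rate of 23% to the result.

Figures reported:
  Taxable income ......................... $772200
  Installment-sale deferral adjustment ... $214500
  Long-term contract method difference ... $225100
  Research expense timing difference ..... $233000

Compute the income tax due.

Alternative minimum tax:
  Adjusted income: $772200 + $214500 + $225100 + $233000 = $1444800
  Less exemption $57000 → base $1387800
  $1387800 × 23% = $319194

Regular income tax:
  $28000 × 12% = $3360
  $48000 × 26% = $12480
  $237000 × 40% = $94800
  $459200 × 48% = $220416
  → $331056

$331056 > $319194, so the regular income tax governs.

$331056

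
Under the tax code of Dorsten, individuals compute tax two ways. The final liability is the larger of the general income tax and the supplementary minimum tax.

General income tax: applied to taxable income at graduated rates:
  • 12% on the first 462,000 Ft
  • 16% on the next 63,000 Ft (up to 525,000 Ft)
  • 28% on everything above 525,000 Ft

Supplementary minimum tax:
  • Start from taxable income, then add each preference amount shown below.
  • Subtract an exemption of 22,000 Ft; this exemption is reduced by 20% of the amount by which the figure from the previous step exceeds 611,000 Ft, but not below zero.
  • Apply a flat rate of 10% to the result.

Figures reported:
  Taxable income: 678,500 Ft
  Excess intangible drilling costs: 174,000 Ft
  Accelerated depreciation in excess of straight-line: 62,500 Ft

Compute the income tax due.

General income tax:
  462,000 Ft × 12% = 55,440 Ft
  63,000 Ft × 16% = 10,080 Ft
  153,500 Ft × 28% = 42,980 Ft
  → 108,500 Ft

Supplementary minimum tax:
  Adjusted income: 678,500 Ft + 174,000 Ft + 62,500 Ft = 915,000 Ft
  Exemption: 20% × (915,000 Ft − 611,000 Ft) = 60,800 Ft ≥ 22,000 Ft, so the exemption is fully phased out
  Base: 915,000 Ft − 0 Ft = 915,000 Ft
  915,000 Ft × 10% = 91,500 Ft

108,500 Ft > 91,500 Ft, so the general income tax governs.

108,500 Ft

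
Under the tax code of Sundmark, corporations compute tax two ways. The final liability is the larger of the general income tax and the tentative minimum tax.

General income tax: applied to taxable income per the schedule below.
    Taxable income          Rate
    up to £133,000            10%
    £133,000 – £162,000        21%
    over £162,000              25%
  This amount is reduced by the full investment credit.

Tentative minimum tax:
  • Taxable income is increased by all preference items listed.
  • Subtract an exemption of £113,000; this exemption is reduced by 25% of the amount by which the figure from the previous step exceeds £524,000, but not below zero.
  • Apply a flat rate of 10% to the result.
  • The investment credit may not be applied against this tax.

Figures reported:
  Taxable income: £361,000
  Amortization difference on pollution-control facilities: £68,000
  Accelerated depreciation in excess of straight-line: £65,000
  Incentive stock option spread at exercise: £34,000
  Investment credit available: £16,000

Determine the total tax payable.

£53,140

General income tax:
  £133,000 × 10% = £13,300
  £29,000 × 21% = £6,090
  £199,000 × 25% = £49,750
  → £69,140
  Less investment credit £16,000 → £53,140

Tentative minimum tax:
  Adjusted income: £361,000 + £68,000 + £65,000 + £34,000 = £528,000
  Exemption: £113,000 − 25% × (£528,000 − £524,000) = £113,000 − £1,000 = £112,000
  Base: £528,000 − £112,000 = £416,000
  £416,000 × 10% = £41,600

£53,140 > £41,600, so the general income tax governs.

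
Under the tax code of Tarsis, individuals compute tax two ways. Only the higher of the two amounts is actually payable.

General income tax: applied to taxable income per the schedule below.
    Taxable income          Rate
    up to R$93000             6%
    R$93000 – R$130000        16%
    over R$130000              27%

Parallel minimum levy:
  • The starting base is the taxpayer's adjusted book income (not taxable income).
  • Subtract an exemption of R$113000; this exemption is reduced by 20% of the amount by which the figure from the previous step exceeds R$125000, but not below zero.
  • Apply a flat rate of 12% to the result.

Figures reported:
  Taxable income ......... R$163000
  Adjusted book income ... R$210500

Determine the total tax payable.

R$20410

General income tax:
  R$93000 × 6% = R$5580
  R$37000 × 16% = R$5920
  R$33000 × 27% = R$8910
  → R$20410

Parallel minimum levy:
  Base (adjusted book income): R$210500
  Exemption: R$113000 − 20% × (R$210500 − R$125000) = R$113000 − R$17100 = R$95900
  Base: R$210500 − R$95900 = R$114600
  R$114600 × 12% = R$13752

R$20410 > R$13752, so the general income tax governs.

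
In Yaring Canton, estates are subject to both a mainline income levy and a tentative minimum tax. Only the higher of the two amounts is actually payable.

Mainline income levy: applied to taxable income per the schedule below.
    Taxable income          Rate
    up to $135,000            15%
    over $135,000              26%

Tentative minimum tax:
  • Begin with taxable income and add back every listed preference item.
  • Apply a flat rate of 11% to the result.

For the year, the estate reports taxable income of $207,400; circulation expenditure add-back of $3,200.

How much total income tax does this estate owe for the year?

$39,074

Mainline income levy:
  $135,000 × 15% = $20,250
  $72,400 × 26% = $18,824
  → $39,074

Tentative minimum tax:
  Adjusted income: $207,400 + $3,200 = $210,600
  $210,600 × 11% = $23,166

$39,074 > $23,166, so the mainline income levy governs.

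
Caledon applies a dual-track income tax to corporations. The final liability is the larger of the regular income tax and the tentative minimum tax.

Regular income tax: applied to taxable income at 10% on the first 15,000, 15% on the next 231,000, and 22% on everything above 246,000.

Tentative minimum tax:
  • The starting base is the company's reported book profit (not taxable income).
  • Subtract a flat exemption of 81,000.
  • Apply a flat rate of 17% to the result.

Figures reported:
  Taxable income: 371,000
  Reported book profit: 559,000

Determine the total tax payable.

Regular income tax:
  15,000 × 10% = 1,500
  231,000 × 15% = 34,650
  125,000 × 22% = 27,500
  → 63,650

Tentative minimum tax:
  Base (reported book profit): 559,000
  Less exemption 81,000 → base 478,000
  478,000 × 17% = 81,260

81,260 > 63,650, so the tentative minimum tax is the binding amount.

81,260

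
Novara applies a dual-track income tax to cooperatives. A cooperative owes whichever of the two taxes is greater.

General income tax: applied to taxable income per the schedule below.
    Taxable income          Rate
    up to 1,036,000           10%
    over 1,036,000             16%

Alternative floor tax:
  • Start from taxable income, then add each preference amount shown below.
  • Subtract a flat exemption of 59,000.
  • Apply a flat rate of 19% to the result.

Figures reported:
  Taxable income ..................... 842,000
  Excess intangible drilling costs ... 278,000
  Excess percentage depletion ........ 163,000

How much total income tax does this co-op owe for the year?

General income tax:
  842,000 × 10% = 84,200

Alternative floor tax:
  Adjusted income: 842,000 + 278,000 + 163,000 = 1,283,000
  Less exemption 59,000 → base 1,224,000
  1,224,000 × 19% = 232,560

232,560 > 84,200, so the alternative floor tax is the binding amount.

232,560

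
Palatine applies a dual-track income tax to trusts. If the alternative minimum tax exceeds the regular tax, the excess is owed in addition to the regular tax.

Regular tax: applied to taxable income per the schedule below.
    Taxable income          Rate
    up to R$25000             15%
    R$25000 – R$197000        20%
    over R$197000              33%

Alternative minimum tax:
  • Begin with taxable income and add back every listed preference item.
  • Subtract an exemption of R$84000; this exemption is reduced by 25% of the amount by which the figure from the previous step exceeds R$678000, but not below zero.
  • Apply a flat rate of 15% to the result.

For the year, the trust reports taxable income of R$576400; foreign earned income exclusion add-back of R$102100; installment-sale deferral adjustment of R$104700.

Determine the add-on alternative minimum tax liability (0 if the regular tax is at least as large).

Regular tax:
  R$25000 × 15% = R$3750
  R$172000 × 20% = R$34400
  R$379400 × 33% = R$125202
  → R$163352

Alternative minimum tax:
  Adjusted income: R$576400 + R$102100 + R$104700 = R$783200
  Exemption: R$84000 − 25% × (R$783200 − R$678000) = R$84000 − R$26300 = R$57700
  Base: R$783200 − R$57700 = R$725500
  R$725500 × 15% = R$108825

R$108825 ≤ R$163352, so no add-on is due.

R$0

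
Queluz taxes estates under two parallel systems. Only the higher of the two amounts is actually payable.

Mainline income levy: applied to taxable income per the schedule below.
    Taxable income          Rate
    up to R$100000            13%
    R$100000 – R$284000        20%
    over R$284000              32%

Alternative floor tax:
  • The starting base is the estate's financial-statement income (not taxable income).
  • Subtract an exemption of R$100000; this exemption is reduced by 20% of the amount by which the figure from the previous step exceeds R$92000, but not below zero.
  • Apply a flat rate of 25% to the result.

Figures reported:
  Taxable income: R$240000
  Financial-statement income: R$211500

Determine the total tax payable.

Alternative floor tax:
  Base (financial-statement income): R$211500
  Exemption: R$100000 − 20% × (R$211500 − R$92000) = R$100000 − R$23900 = R$76100
  Base: R$211500 − R$76100 = R$135400
  R$135400 × 25% = R$33850

Mainline income levy:
  R$100000 × 13% = R$13000
  R$140000 × 20% = R$28000
  → R$41000

R$41000 > R$33850, so the mainline income levy governs.

R$41000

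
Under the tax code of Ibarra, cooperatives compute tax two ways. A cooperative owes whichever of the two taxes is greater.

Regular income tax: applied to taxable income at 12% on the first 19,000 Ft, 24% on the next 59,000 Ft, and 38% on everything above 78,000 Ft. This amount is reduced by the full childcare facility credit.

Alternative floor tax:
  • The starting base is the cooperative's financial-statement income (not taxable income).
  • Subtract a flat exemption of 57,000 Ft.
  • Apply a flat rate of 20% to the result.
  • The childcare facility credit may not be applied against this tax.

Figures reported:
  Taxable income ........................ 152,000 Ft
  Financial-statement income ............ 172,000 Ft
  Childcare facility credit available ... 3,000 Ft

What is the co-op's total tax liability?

41,560 Ft

Alternative floor tax:
  Base (financial-statement income): 172,000 Ft
  Less exemption 57,000 Ft → base 115,000 Ft
  115,000 Ft × 20% = 23,000 Ft

Regular income tax:
  19,000 Ft × 12% = 2,280 Ft
  59,000 Ft × 24% = 14,160 Ft
  74,000 Ft × 38% = 28,120 Ft
  → 44,560 Ft
  Less childcare facility credit 3,000 Ft → 41,560 Ft

41,560 Ft > 23,000 Ft, so the regular income tax governs.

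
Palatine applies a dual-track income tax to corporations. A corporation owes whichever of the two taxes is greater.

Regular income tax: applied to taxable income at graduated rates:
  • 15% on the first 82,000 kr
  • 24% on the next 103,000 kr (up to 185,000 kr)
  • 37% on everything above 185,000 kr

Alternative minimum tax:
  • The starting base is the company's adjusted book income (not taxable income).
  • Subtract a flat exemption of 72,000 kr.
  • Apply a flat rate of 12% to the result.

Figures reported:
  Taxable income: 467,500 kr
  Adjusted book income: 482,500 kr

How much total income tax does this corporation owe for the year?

Alternative minimum tax:
  Base (adjusted book income): 482,500 kr
  Less exemption 72,000 kr → base 410,500 kr
  410,500 kr × 12% = 49,260 kr

Regular income tax:
  82,000 kr × 15% = 12,300 kr
  103,000 kr × 24% = 24,720 kr
  282,500 kr × 37% = 104,525 kr
  → 141,545 kr

141,545 kr > 49,260 kr, so the regular income tax governs.

141,545 kr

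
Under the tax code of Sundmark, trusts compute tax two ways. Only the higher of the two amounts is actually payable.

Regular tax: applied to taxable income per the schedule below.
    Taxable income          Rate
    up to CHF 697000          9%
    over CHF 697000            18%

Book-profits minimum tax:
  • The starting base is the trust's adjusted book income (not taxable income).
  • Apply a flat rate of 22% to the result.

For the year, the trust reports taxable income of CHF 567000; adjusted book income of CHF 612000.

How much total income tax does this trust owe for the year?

CHF 134640

Book-profits minimum tax:
  Base (adjusted book income): CHF 612000
  CHF 612000 × 22% = CHF 134640

Regular tax:
  CHF 567000 × 9% = CHF 51030

CHF 134640 > CHF 51030, so the book-profits minimum tax is the binding amount.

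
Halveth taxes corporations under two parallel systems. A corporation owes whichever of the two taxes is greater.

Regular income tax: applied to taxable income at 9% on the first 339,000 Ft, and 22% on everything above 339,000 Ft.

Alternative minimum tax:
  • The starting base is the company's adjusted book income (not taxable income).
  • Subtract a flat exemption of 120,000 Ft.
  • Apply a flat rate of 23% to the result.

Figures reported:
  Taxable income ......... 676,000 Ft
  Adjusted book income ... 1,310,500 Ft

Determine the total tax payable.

Alternative minimum tax:
  Base (adjusted book income): 1,310,500 Ft
  Less exemption 120,000 Ft → base 1,190,500 Ft
  1,190,500 Ft × 23% = 273,815 Ft

Regular income tax:
  339,000 Ft × 9% = 30,510 Ft
  337,000 Ft × 22% = 74,140 Ft
  → 104,650 Ft

273,815 Ft > 104,650 Ft, so the alternative minimum tax is the binding amount.

273,815 Ft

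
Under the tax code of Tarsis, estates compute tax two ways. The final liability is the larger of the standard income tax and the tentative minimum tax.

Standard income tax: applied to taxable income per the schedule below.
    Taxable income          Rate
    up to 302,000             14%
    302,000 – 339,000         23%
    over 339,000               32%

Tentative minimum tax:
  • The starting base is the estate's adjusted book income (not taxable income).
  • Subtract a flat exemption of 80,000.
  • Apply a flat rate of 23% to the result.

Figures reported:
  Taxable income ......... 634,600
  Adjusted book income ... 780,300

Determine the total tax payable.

Standard income tax:
  302,000 × 14% = 42,280
  37,000 × 23% = 8,510
  295,600 × 32% = 94,592
  → 145,382

Tentative minimum tax:
  Base (adjusted book income): 780,300
  Less exemption 80,000 → base 700,300
  700,300 × 23% = 161,069

161,069 > 145,382, so the tentative minimum tax is the binding amount.

161,069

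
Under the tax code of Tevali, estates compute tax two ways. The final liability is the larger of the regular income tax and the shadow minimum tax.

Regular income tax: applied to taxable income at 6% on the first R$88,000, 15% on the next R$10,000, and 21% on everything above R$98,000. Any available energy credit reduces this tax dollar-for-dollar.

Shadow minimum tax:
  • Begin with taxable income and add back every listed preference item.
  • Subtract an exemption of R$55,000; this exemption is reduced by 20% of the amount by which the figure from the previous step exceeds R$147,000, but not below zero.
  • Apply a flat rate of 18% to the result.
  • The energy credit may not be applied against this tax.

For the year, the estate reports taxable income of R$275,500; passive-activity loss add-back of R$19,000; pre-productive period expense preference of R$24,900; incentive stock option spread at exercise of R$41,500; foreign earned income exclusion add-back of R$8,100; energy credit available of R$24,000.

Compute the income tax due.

Shadow minimum tax:
  Adjusted income: R$275,500 + R$19,000 + R$24,900 + R$41,500 + R$8,100 = R$369,000
  Exemption: R$55,000 − 20% × (R$369,000 − R$147,000) = R$55,000 − R$44,400 = R$10,600
  Base: R$369,000 − R$10,600 = R$358,400
  R$358,400 × 18% = R$64,512

Regular income tax:
  R$88,000 × 6% = R$5,280
  R$10,000 × 15% = R$1,500
  R$177,500 × 21% = R$37,275
  → R$44,055
  Less energy credit R$24,000 → R$20,055

R$64,512 > R$20,055, so the shadow minimum tax is the binding amount.

R$64,512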